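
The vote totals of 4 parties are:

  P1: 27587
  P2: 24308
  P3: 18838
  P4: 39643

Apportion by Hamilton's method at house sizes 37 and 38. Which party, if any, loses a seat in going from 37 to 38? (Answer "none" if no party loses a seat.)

P3

At 37 seats: P1 9, P2 8, P3 7, P4 13.
At 38 seats: P1 10, P2 8, P3 6, P4 14.
P3 drops from 7 to 6.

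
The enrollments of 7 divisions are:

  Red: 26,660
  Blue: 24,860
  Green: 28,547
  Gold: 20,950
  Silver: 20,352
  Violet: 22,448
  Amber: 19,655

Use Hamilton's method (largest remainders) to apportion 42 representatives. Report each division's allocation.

Red=7, Blue=7, Green=7, Gold=5, Silver=5, Violet=6, Amber=5

The standard divisor is 163472/42 ≈ 3892.19.
Standard quotas: Red 6.8496, Blue 6.3871, Green 7.3344, Gold 5.3826, Silver 5.2289, Violet 5.7674, Amber 5.0499.
Lower quotas: Red 6, Blue 6, Green 7, Gold 5, Silver 5, Violet 5, Amber 5 (sum 39, leaving 3 seats).
Remainders in descending order: Red 0.8496, Violet 0.7674, Blue 0.3871, Gold 0.3826, Green 0.3344, Silver 0.2289, Amber 0.0499.
Largest remainders: Red, Violet, Blue receive the extra seats.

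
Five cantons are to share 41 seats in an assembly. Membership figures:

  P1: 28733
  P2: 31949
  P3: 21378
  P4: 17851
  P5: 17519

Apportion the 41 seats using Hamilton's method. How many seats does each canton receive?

P1 10, P2 11, P3 8, P4 6, P5 6

Standard divisor: 117430 ÷ 41 ≈ 2864.146.
Standard quotas: P1 10.0320, P2 11.1548, P3 7.4640, P4 6.2326, P5 6.1167.
Lower quotas: P1 10, P2 11, P3 7, P4 6, P5 6 (sum 40, leaving 1 seat).
Remainders in descending order: P3 0.4640, P4 0.2326, P2 0.1548, P5 0.1167, P1 0.0320.
The surplus seat goes to P3.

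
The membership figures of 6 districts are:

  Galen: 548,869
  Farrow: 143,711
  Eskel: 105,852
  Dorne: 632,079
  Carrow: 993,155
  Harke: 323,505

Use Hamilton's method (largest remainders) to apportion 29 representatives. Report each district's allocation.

Standard divisor: 2747171 ÷ 29 ≈ 94730.034.
Standard quotas: Galen 5.7940, Farrow 1.5171, Eskel 1.1174, Dorne 6.6724, Carrow 10.4841, Harke 3.4150.
Lower quotas: Galen 5, Farrow 1, Eskel 1, Dorne 6, Carrow 10, Harke 3 (sum 26, leaving 3 seats).
Remainders in descending order: Galen 0.7940, Dorne 0.6724, Farrow 0.5171, Carrow 0.4841, Harke 0.4150, Eskel 0.1174.
The surplus seats go to Galen, Dorne, Farrow.

Galen 6, Farrow 2, Eskel 1, Dorne 7, Carrow 10, Harke 3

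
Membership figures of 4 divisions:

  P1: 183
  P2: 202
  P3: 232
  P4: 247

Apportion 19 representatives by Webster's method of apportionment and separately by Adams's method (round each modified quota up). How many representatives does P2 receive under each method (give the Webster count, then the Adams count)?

Webster: P1 4, P2 4, P3 5, P4 6.
Adams: P1 4, P2 5, P3 5, P4 5.
P2 gets 4 under Webster and 5 under Adams.

4 and 5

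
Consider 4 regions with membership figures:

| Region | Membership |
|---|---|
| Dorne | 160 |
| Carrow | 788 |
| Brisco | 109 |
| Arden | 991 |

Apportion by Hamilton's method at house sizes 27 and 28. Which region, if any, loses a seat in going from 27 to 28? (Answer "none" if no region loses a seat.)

Brisco

At 27 seats: Dorne 2, Carrow 10, Brisco 2, Arden 13.
At 28 seats: Dorne 2, Carrow 11, Brisco 1, Arden 14.
Brisco drops from 2 to 1.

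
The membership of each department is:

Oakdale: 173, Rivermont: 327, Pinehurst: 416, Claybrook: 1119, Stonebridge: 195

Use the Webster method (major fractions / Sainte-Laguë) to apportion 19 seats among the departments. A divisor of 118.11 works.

With modified divisor 118.11: modified quotas Oakdale 1.465, Rivermont 2.769, Pinehurst 3.522, Claybrook 9.474, Stonebridge 1.651.
Rounding to the nearest integer: Oakdale 1, Rivermont 3, Pinehurst 4, Claybrook 9, Stonebridge 2 (total 19).

Oakdale 1, Rivermont 3, Pinehurst 4, Claybrook 9, Stonebridge 2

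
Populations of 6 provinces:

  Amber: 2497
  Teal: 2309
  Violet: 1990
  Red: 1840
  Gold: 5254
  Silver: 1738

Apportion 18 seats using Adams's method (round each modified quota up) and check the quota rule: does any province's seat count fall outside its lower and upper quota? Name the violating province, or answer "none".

none

Standard quotas: Amber 2.876, Teal 2.659, Violet 2.292, Red 2.119, Gold 6.051, Silver 2.002.
Adams allocation: Amber 3, Teal 3, Violet 2, Red 2, Gold 6, Silver 2.
Every allocation lies between the lower and upper quota.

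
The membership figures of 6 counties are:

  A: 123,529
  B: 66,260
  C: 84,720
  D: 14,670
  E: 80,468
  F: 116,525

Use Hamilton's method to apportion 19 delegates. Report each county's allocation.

Standard divisor: 486172 ÷ 19 = 25588.
Standard quotas: A 4.8276, B 2.5895, C 3.3109, D 0.5733, E 3.1448, F 4.5539.
Lower quotas: A 4, B 2, C 3, D 0, E 3, F 4 (sum 16, leaving 3 seats).
Remainders in descending order: A 0.8276, B 0.5895, D 0.5733, F 0.5539, C 0.3109, E 0.1448.
Largest remainders: A, B, D receive the extra seats.

A 5, B 3, C 3, D 1, E 3, F 4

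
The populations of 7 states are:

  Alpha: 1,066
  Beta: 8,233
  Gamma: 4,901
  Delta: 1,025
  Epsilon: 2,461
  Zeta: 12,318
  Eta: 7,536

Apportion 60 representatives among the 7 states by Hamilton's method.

Total 37540; standard divisor 37540/60 ≈ 625.667.
Standard quotas: Alpha 1.7038, Beta 13.1588, Gamma 7.8332, Delta 1.6383, Epsilon 3.9334, Zeta 19.6878, Eta 12.0448.
Lower quotas: Alpha 1, Beta 13, Gamma 7, Delta 1, Epsilon 3, Zeta 19, Eta 12 (sum 56, leaving 4 seats).
Remainders in descending order: Epsilon 0.9334, Gamma 0.8332, Alpha 0.7038, Zeta 0.6878, Delta 0.6383, Beta 0.1588, Eta 0.0448.
The surplus seats go to Epsilon, Gamma, Alpha, Zeta.

Alpha 2, Beta 13, Gamma 8, Delta 1, Epsilon 4, Zeta 20, Eta 12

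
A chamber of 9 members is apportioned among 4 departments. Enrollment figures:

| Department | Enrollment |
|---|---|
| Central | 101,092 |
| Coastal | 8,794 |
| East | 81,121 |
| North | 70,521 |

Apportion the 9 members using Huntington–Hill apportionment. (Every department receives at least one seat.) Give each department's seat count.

With divisor 31150: modified quotas Central 3.245, Coastal 0.282, East 2.604, North 2.264.
Geometric-mean thresholds: Central √(3·4)=3.464, Coastal (min 1), East √(2·3)=2.449, North √(2·3)=2.449.
Each quota rounded against its threshold gives Central 3, Coastal 1, East 3, North 2 (total 9).

Central 3, Coastal 1, East 3, North 2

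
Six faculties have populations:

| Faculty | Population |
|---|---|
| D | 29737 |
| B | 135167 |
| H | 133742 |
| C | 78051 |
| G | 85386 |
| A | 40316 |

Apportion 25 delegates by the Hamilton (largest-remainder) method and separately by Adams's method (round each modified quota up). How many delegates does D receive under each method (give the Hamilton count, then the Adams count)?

1 and 2

Hamilton: D 1, B 7, H 7, C 4, G 4, A 2.
Adams: D 2, B 7, H 6, C 4, G 4, A 2.
D gets 1 under Hamilton and 2 under Adams.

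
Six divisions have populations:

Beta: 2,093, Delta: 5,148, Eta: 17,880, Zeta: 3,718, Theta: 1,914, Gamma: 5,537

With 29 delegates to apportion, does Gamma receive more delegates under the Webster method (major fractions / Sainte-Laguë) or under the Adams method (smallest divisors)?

Webster: Beta 2, Delta 4, Eta 14, Zeta 3, Theta 2, Gamma 4.
Adams: Beta 2, Delta 4, Eta 13, Zeta 3, Theta 2, Gamma 5.
Gamma gets 4 under Webster and 5 under Adams.

Adams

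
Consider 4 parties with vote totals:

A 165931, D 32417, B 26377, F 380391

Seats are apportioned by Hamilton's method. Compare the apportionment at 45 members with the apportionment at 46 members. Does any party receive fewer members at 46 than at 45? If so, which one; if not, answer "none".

D

At 45 seats: A 12, D 3, B 2, F 28.
At 46 seats: A 13, D 2, B 2, F 29.
D drops from 3 to 2.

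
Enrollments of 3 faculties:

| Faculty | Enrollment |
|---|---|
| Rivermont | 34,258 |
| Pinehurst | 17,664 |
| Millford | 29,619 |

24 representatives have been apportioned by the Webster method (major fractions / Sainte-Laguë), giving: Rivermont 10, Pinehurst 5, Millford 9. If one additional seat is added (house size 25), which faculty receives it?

Priority for the next seat is population ÷ (current seats + 0.5).
Priorities: Rivermont 3262.667, Pinehurst 3211.636, Millford 3117.789.
Highest priority: Rivermont.

Rivermont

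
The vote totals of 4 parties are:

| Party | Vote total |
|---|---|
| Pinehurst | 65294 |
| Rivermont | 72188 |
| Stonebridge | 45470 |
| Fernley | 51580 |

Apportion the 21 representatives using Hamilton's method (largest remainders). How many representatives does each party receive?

Pinehurst 6, Rivermont 6, Stonebridge 4, Fernley 5

Total 234532; standard divisor 234532/21 ≈ 11168.19.
Standard quotas: Pinehurst 5.8464, Rivermont 6.4637, Stonebridge 4.0714, Fernley 4.6185.
Lower quotas: Pinehurst 5, Rivermont 6, Stonebridge 4, Fernley 4 (sum 19, leaving 2 seats).
Remainders in descending order: Pinehurst 0.8464, Fernley 0.6185, Rivermont 0.4637, Stonebridge 0.0714.
Largest remainders: Pinehurst, Fernley receive the extra seats.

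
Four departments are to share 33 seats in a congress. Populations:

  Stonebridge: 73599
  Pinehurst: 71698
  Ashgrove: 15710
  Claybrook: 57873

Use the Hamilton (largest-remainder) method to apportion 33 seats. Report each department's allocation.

The standard divisor is 218880/33 ≈ 6632.727.
Standard quotas: Stonebridge 11.0963, Pinehurst 10.8097, Ashgrove 2.3686, Claybrook 8.7254.
Lower quotas: Stonebridge 11, Pinehurst 10, Ashgrove 2, Claybrook 8 (sum 31, leaving 2 seats).
Remainders in descending order: Pinehurst 0.8097, Claybrook 0.7254, Ashgrove 0.3686, Stonebridge 0.0963.
The surplus seats go to Pinehurst, Claybrook.

Stonebridge: 11, Pinehurst: 11, Ashgrove: 2, Claybrook: 9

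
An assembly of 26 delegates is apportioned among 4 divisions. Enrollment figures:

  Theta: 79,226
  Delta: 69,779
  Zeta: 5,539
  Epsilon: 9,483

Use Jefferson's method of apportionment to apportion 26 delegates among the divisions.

Standard divisor 164027/26 ≈ 6308.731; standard quotas: Theta 12.558, Delta 11.061, Zeta 0.878, Epsilon 1.503.
Rounding down gives 12, 11, 0, 1 = 24 seats, so the divisor must be adjusted.
With modified divisor 5700: modified quotas Theta 13.899, Delta 12.242, Zeta 0.972, Epsilon 1.664.
Rounding down: Theta 13, Delta 12, Zeta 0, Epsilon 1 (total 26).

Theta: 13, Delta: 12, Zeta: 0, Epsilon: 1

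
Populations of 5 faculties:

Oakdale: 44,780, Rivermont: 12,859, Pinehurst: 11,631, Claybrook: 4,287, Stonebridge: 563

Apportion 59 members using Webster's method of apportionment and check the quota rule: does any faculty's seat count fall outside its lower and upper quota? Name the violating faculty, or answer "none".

Oakdale

Standard quotas: Oakdale 35.645, Rivermont 10.236, Pinehurst 9.258, Claybrook 3.412, Stonebridge 0.448.
Webster allocation: Oakdale 37, Rivermont 10, Pinehurst 9, Claybrook 3, Stonebridge 0.
Oakdale has quota 35.645 (lower 35, upper 36) but receives 37 — outside the quota interval.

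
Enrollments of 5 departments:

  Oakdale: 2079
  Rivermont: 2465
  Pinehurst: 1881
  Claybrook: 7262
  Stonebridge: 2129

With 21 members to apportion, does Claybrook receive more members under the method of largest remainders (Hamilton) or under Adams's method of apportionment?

Hamilton

Hamilton: Oakdale 3, Rivermont 3, Pinehurst 2, Claybrook 10, Stonebridge 3.
Adams: Oakdale 3, Rivermont 3, Pinehurst 3, Claybrook 9, Stonebridge 3.
Claybrook gets 10 under Hamilton and 9 under Adams.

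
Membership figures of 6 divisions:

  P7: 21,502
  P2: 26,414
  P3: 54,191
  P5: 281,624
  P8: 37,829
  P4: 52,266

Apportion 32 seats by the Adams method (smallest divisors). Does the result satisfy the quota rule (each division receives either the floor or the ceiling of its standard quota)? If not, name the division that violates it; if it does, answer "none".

P5

Standard quotas: P7 1.452, P2 1.784, P3 3.660, P5 19.020, P8 2.555, P4 3.530.
Adams allocation: P7 2, P2 2, P3 4, P5 17, P8 3, P4 4.
P5 has quota 19.020 (lower 19, upper 20) but receives 17 — outside the quota interval.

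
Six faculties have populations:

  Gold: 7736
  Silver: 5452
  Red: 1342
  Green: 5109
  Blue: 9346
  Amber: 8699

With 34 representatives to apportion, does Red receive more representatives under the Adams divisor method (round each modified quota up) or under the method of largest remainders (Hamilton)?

Adams

Adams: Gold 7, Silver 5, Red 2, Green 5, Blue 8, Amber 7.
Hamilton: Gold 7, Silver 5, Red 1, Green 5, Blue 8, Amber 8.
Red gets 2 under Adams and 1 under Hamilton.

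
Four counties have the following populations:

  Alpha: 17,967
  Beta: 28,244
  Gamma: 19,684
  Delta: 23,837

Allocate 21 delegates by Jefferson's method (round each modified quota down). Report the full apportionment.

Standard divisor 89732/21 ≈ 4272.952; standard quotas: Alpha 4.205, Beta 6.610, Gamma 4.607, Delta 5.579.
Rounding down gives 4, 6, 4, 5 = 19 seats, so the divisor must be adjusted.
With modified divisor 3955: modified quotas Alpha 4.543, Beta 7.141, Gamma 4.977, Delta 6.027.
Rounding down: Alpha 4, Beta 7, Gamma 4, Delta 6 (total 21).

Alpha: 4, Beta: 7, Gamma: 4, Delta: 6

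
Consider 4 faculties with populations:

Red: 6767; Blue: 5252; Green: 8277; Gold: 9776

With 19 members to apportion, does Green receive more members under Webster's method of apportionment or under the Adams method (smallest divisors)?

Webster

Webster: Red 4, Blue 3, Green 6, Gold 6.
Adams: Red 4, Blue 4, Green 5, Gold 6.
Green gets 6 under Webster and 5 under Adams.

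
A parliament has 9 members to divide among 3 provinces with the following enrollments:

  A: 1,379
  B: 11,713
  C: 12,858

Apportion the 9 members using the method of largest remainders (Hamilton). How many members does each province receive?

Standard divisor: 25950 ÷ 9 ≈ 2883.333.
Standard quotas: A 0.4783, B 4.0623, C 4.4594.
Lower quotas: A 0, B 4, C 4 (sum 8, leaving 1 seat).
Remainders in descending order: A 0.4783, C 0.4594, B 0.0623.
Largest remainder: A receives the extra seat.

A=1, B=4, C=4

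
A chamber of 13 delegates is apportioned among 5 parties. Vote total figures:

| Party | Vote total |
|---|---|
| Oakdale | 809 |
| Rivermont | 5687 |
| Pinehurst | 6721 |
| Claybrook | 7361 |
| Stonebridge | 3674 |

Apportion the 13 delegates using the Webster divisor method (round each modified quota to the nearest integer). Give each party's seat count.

Oakdale=0; Rivermont=3; Pinehurst=4; Claybrook=4; Stonebridge=2

Standard divisor 24252/13 ≈ 1865.538; standard quotas: Oakdale 0.434, Rivermont 3.048, Pinehurst 3.603, Claybrook 3.946, Stonebridge 1.969.
Rounding to the nearest integer gives Oakdale 0, Rivermont 3, Pinehurst 4, Claybrook 4, Stonebridge 2 — total 13, matching the house size, so no adjustment is needed.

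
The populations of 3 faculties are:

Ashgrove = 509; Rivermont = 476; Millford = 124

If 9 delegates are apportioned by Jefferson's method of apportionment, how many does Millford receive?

Standard divisor 1109/9 ≈ 123.222; standard quotas: Ashgrove 4.131, Rivermont 3.863, Millford 1.006.
Rounding down gives 4, 3, 1 = 8 seats, so the divisor must be adjusted.
With modified divisor 110: modified quotas Ashgrove 4.627, Rivermont 4.327, Millford 1.127.
Rounding down: Ashgrove 4, Rivermont 4, Millford 1 (total 9).
Millford receives 1.

1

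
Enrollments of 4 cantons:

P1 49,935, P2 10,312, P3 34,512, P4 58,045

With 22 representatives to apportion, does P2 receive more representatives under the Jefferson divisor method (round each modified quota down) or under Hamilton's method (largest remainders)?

Jefferson: P1 7, P2 1, P3 5, P4 9.
Hamilton: P1 7, P2 2, P3 5, P4 8.
P2 gets 1 under Jefferson and 2 under Hamilton.

Hamilton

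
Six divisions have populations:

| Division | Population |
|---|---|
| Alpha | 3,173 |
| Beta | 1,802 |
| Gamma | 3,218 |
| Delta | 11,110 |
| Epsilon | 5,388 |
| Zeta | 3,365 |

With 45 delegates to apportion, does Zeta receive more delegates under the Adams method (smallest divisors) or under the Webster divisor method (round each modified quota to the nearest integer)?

Adams: Alpha 5, Beta 3, Gamma 5, Delta 17, Epsilon 9, Zeta 6.
Webster: Alpha 5, Beta 3, Gamma 5, Delta 18, Epsilon 9, Zeta 5.
Zeta gets 6 under Adams and 5 under Webster.

Adams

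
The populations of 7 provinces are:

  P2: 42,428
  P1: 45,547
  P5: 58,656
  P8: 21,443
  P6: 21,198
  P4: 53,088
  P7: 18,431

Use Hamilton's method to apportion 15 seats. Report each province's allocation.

Standard divisor: 260791 ÷ 15 ≈ 17386.067.
Standard quotas: P2 2.4403, P1 2.6197, P5 3.3737, P8 1.2333, P6 1.2193, P4 3.0535, P7 1.0601.
Lower quotas: P2 2, P1 2, P5 3, P8 1, P6 1, P4 3, P7 1 (sum 13, leaving 2 seats).
Remainders in descending order: P1 0.6197, P2 0.4403, P5 0.3737, P8 0.2333, P6 0.2193, P7 0.0601, P4 0.0535.
Largest remainders: P1, P2 receive the extra seats.

P2: 3, P1: 3, P5: 3, P8: 1, P6: 1, P4: 3, P7: 1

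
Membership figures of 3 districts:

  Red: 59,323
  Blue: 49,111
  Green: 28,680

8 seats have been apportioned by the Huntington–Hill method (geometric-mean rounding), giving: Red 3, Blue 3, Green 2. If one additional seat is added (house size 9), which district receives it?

Red

Priority for the next seat is population ÷ (√(s·(s+1))).
Priorities: Red 17125.075, Blue 14177.125, Green 11708.561.
Highest priority: Red.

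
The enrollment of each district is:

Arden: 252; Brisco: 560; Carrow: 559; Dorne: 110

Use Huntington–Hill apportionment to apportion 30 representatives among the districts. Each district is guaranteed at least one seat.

With divisor 48.7: modified quotas Arden 5.175, Brisco 11.499, Carrow 11.478, Dorne 2.259.
Geometric-mean thresholds: Arden √(5·6)=5.477, Brisco √(11·12)=11.489, Carrow √(11·12)=11.489, Dorne √(2·3)=2.449.
Each quota rounded against its threshold gives Arden 5, Brisco 12, Carrow 11, Dorne 2 (total 30).

Arden 5; Brisco 12; Carrow 11; Dorne 2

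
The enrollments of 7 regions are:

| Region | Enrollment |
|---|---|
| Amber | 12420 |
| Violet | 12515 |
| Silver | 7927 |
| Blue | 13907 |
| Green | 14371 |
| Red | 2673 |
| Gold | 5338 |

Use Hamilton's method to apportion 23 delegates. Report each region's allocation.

Amber 4; Violet 4; Silver 3; Blue 4; Green 5; Red 1; Gold 2

Total 69151; standard divisor 69151/23 ≈ 3006.565.
Standard quotas: Amber 4.1310, Violet 4.1626, Silver 2.6366, Blue 4.6255, Green 4.7799, Red 0.8891, Gold 1.7754.
Lower quotas: Amber 4, Violet 4, Silver 2, Blue 4, Green 4, Red 0, Gold 1 (sum 19, leaving 4 seats).
Remainders in descending order: Red 0.8891, Green 0.7799, Gold 0.7754, Silver 0.6366, Blue 0.6255, Violet 0.1626, Amber 0.1310.
Largest remainders: Red, Green, Gold, Silver receive the extra seats.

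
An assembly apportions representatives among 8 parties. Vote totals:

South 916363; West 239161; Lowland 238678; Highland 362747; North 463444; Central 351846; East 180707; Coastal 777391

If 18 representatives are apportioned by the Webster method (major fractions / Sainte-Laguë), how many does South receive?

Standard divisor 3530337/18 ≈ 196129.833; standard quotas: South 4.672, West 1.219, Lowland 1.217, Highland 1.850, North 2.363, Central 1.794, East 0.921, Coastal 3.964.
Rounding to the nearest integer gives South 5, West 1, Lowland 1, Highland 2, North 2, Central 2, East 1, Coastal 4 — total 18, matching the house size, so no adjustment is needed.
South receives 5.

5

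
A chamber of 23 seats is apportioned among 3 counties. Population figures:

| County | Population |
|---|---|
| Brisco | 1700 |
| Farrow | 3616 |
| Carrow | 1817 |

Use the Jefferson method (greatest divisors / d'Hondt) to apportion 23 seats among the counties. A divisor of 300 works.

Brisco: 5, Farrow: 12, Carrow: 6

With modified divisor 300: modified quotas Brisco 5.667, Farrow 12.053, Carrow 6.057.
Rounding down: Brisco 5, Farrow 12, Carrow 6 (total 23).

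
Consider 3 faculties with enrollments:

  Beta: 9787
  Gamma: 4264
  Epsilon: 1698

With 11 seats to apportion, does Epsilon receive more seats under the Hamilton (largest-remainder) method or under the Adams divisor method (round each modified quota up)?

Hamilton: Beta 7, Gamma 3, Epsilon 1.
Adams: Beta 6, Gamma 3, Epsilon 2.
Epsilon gets 1 under Hamilton and 2 under Adams.

Adams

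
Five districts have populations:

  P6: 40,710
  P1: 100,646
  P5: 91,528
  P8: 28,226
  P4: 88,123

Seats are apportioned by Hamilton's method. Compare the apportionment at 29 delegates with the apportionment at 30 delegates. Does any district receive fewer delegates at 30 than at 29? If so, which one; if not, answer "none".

At 29 seats: P6 4, P1 8, P5 8, P8 2, P4 7.
At 30 seats: P6 3, P1 9, P5 8, P8 2, P4 8.
P6 drops from 4 to 3.

P6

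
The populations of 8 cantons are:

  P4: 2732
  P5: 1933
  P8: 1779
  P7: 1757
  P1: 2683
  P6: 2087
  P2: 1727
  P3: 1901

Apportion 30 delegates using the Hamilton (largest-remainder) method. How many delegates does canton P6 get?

Total 16599; standard divisor 16599/30 ≈ 553.3.
Standard quotas: P4 4.938, P5 3.494, P8 3.215, P7 3.175, P1 4.849, P6 3.772, P2 3.121, P3 3.436.
Lower quotas: P4 4, P5 3, P8 3, P7 3, P1 4, P6 3, P2 3, P3 3 (sum 26, leaving 4 seats).
Remainders in descending order: P4 0.938, P1 0.849, P6 0.772, P5 0.494, P3 0.436, P8 0.215, P7 0.175, P2 0.121.
Largest remainders: P4, P1, P6, P5 receive the extra seats.
P6 receives 4.

4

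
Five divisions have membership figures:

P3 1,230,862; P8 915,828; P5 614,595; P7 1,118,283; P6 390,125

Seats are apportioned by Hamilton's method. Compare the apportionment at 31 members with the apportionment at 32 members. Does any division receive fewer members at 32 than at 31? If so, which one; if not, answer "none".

none

At 31 seats: P3 9, P8 7, P5 4, P7 8, P6 3.
At 32 seats: P3 9, P8 7, P5 5, P7 8, P6 3.
No division's allocation decreased.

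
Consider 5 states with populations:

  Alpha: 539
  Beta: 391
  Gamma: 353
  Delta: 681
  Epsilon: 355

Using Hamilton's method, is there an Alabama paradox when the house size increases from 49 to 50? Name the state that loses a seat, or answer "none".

At 49 seats: Alpha 11, Beta 8, Gamma 8, Delta 14, Epsilon 8.
At 50 seats: Alpha 12, Beta 8, Gamma 7, Delta 15, Epsilon 8.
Gamma drops from 8 to 7.

Gamma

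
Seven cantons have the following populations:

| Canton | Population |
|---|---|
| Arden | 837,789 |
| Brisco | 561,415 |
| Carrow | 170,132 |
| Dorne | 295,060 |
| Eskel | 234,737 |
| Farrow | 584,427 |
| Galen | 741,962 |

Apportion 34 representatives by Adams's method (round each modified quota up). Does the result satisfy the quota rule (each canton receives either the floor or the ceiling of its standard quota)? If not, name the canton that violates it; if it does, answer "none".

Standard quotas: Arden 8.315, Brisco 5.572, Carrow 1.689, Dorne 2.929, Eskel 2.330, Farrow 5.801, Galen 7.364.
Adams allocation: Arden 8, Brisco 5, Carrow 2, Dorne 3, Eskel 3, Farrow 6, Galen 7.
Every allocation lies between the lower and upper quota.

none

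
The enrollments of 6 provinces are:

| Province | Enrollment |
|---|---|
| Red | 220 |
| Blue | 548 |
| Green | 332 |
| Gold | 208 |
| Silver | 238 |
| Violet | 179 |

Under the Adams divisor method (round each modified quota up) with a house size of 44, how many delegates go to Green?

Standard divisor 1725/44 ≈ 39.205; standard quotas: Red 5.612, Blue 13.978, Green 8.468, Gold 5.306, Silver 6.071, Violet 4.566.
Rounding up gives 6, 14, 9, 6, 7, 5 = 47 seats, so the divisor must be adjusted.
With modified divisor 42: modified quotas Red 5.238, Blue 13.048, Green 7.905, Gold 4.952, Silver 5.667, Violet 4.262.
Rounding up: Red 6, Blue 14, Green 8, Gold 5, Silver 6, Violet 5 (total 44).
Green receives 8.

8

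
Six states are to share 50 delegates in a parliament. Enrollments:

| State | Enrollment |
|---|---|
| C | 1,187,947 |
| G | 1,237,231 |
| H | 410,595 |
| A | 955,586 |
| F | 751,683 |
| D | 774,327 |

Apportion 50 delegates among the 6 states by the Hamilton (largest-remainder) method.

C=11, G=12, H=4, A=9, F=7, D=7

Standard divisor: 5317369 ÷ 50 ≈ 106347.38.
Standard quotas: C 11.1704, G 11.6339, H 3.8609, A 8.9855, F 7.0682, D 7.2811.
Lower quotas: C 11, G 11, H 3, A 8, F 7, D 7 (sum 47, leaving 3 seats).
Remainders in descending order: A 0.9855, H 0.8609, G 0.6339, D 0.2811, C 0.1704, F 0.0682.
The surplus seats go to A, H, G.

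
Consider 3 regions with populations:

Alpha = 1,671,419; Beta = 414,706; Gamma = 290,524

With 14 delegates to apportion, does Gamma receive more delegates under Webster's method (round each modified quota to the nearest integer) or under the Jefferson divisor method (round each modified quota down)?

Webster

Webster: Alpha 10, Beta 2, Gamma 2.
Jefferson: Alpha 11, Beta 2, Gamma 1.
Gamma gets 2 under Webster and 1 under Jefferson.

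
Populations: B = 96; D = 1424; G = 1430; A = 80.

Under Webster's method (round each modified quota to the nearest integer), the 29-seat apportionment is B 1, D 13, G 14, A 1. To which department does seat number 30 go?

Priority for the next seat is population ÷ (current seats + 0.5).
Priorities: B 64.000, D 105.481, G 98.621, A 53.333.
Highest priority: D.

D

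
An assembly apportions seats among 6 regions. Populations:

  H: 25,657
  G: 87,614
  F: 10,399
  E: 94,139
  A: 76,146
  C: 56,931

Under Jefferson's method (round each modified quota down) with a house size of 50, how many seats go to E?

14

Standard divisor 350886/50 ≈ 7017.72; standard quotas: H 3.656, G 12.485, F 1.482, E 13.414, A 10.851, C 8.112.
Rounding down gives 3, 12, 1, 13, 10, 8 = 47 seats, so the divisor must be adjusted.
With modified divisor 6600: modified quotas H 3.887, G 13.275, F 1.576, E 14.263, A 11.537, C 8.626.
Rounding down: H 3, G 13, F 1, E 14, A 11, C 8 (total 50).
E receives 14.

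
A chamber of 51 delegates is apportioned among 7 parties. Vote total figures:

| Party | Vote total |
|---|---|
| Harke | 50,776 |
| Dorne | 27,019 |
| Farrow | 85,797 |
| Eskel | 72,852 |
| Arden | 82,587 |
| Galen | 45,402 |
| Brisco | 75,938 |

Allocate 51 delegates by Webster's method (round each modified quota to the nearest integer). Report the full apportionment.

Harke=6; Dorne=3; Farrow=10; Eskel=8; Arden=10; Galen=5; Brisco=9

Standard divisor 440371/51 ≈ 8634.725; standard quotas: Harke 5.880, Dorne 3.129, Farrow 9.936, Eskel 8.437, Arden 9.565, Galen 5.258, Brisco 8.794.
Rounding to the nearest integer gives Harke 6, Dorne 3, Farrow 10, Eskel 8, Arden 10, Galen 5, Brisco 9 — total 51, matching the house size, so no adjustment is needed.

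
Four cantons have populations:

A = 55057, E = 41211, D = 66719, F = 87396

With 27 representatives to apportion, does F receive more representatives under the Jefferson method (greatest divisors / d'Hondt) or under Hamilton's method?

Jefferson

Jefferson: A 6, E 4, D 7, F 10.
Hamilton: A 6, E 5, D 7, F 9.
F gets 10 under Jefferson and 9 under Hamilton.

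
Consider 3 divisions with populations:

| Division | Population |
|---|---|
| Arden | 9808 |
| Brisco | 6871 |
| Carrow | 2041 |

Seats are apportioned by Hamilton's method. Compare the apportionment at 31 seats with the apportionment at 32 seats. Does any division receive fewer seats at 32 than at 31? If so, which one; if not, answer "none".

At 31 seats: Arden 16, Brisco 11, Carrow 4.
At 32 seats: Arden 17, Brisco 12, Carrow 3.
Carrow drops from 4 to 3.

Carrow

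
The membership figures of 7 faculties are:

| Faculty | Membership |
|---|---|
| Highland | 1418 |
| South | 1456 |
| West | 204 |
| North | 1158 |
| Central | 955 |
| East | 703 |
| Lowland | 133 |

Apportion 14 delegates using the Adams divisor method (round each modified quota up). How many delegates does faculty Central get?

Standard divisor 6027/14 ≈ 430.5; standard quotas: Highland 3.294, South 3.382, West 0.474, North 2.690, Central 2.218, East 1.633, Lowland 0.309.
Rounding up gives 4, 4, 1, 3, 3, 2, 1 = 18 seats, so the divisor must be adjusted.
With modified divisor 600: modified quotas Highland 2.363, South 2.427, West 0.340, North 1.930, Central 1.592, East 1.172, Lowland 0.222.
Rounding up: Highland 3, South 3, West 1, North 2, Central 2, East 2, Lowland 1 (total 14).
Central receives 2.

2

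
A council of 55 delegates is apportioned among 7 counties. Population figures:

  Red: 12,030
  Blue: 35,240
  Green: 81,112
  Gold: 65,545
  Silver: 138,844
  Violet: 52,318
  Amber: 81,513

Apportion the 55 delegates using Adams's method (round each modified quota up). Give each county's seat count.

Standard divisor 466602/55 ≈ 8483.673; standard quotas: Red 1.418, Blue 4.154, Green 9.561, Gold 7.726, Silver 16.366, Violet 6.167, Amber 9.608.
Rounding up gives 2, 5, 10, 8, 17, 7, 10 = 59 seats, so the divisor must be adjusted.
With modified divisor 9035: modified quotas Red 1.331, Blue 3.900, Green 8.978, Gold 7.255, Silver 15.367, Violet 5.791, Amber 9.022.
Rounding up: Red 2, Blue 4, Green 9, Gold 8, Silver 16, Violet 6, Amber 10 (total 55).

Red: 2, Blue: 4, Green: 9, Gold: 8, Silver: 16, Violet: 6, Amber: 10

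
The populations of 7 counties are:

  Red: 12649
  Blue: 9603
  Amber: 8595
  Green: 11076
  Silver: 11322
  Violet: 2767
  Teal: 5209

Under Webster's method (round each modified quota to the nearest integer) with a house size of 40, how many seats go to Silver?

8

Standard divisor 61221/40 ≈ 1530.525; standard quotas: Red 8.264, Blue 6.274, Amber 5.616, Green 7.237, Silver 7.397, Violet 1.808, Teal 3.403.
Rounding to the nearest integer gives 8, 6, 6, 7, 7, 2, 3 = 39 seats, so the divisor must be adjusted.
With modified divisor 1500: modified quotas Red 8.433, Blue 6.402, Amber 5.730, Green 7.384, Silver 7.548, Violet 1.845, Teal 3.473.
Rounding to the nearest integer: Red 8, Blue 6, Amber 6, Green 7, Silver 8, Violet 2, Teal 3 (total 40).
Silver receives 8.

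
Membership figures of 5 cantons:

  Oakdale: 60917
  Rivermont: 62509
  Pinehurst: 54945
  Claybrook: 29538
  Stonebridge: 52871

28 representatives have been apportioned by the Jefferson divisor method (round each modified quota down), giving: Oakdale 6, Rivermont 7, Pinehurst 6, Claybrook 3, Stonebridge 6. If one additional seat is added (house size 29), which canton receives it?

Priority for the next seat is population ÷ (current seats + 1).
Priorities: Oakdale 8702.429, Rivermont 7813.625, Pinehurst 7849.286, Claybrook 7384.500, Stonebridge 7553.000.
Highest priority: Oakdale.

Oakdale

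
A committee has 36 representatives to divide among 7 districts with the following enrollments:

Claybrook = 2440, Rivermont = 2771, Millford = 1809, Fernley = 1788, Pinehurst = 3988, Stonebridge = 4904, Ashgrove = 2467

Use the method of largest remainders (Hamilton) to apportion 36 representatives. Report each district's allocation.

Standard divisor: 20167 ÷ 36 ≈ 560.194.
Standard quotas: Claybrook 4.356, Rivermont 4.946, Millford 3.229, Fernley 3.192, Pinehurst 7.119, Stonebridge 8.754, Ashgrove 4.404.
Lower quotas: Claybrook 4, Rivermont 4, Millford 3, Fernley 3, Pinehurst 7, Stonebridge 8, Ashgrove 4 (sum 33, leaving 3 seats).
Remainders in descending order: Rivermont 0.946, Stonebridge 0.754, Ashgrove 0.404, Claybrook 0.356, Millford 0.229, Fernley 0.192, Pinehurst 0.119.
Largest remainders: Rivermont, Stonebridge, Ashgrove receive the extra seats.

Claybrook 4, Rivermont 5, Millford 3, Fernley 3, Pinehurst 7, Stonebridge 9, Ashgrove 5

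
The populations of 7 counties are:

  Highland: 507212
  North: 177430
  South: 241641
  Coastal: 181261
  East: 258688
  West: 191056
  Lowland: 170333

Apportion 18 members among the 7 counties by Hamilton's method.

The standard divisor is 1727621/18 ≈ 95978.944.
Standard quotas: Highland 5.2846, North 1.8486, South 2.5176, Coastal 1.8885, East 2.6953, West 1.9906, Lowland 1.7747.
Lower quotas: Highland 5, North 1, South 2, Coastal 1, East 2, West 1, Lowland 1 (sum 13, leaving 5 seats).
Remainders in descending order: West 0.9906, Coastal 0.8885, North 0.8486, Lowland 0.7747, East 0.6953, South 0.5176, Highland 0.2846.
Largest remainders: West, Coastal, North, Lowland, East receive the extra seats.

Highland 5, North 2, South 2, Coastal 2, East 3, West 2, Lowland 2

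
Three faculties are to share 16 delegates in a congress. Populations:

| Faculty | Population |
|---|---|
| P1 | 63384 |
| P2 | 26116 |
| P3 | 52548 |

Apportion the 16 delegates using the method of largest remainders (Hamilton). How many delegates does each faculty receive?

Total 142048; standard divisor 142048/16 = 8878.
Standard quotas: P1 7.1394, P2 2.9417, P3 5.9189.
Lower quotas: P1 7, P2 2, P3 5 (sum 14, leaving 2 seats).
Remainders in descending order: P2 0.9417, P3 0.9189, P1 0.1394.
The surplus seats go to P2, P3.

P1=7, P2=3, P3=6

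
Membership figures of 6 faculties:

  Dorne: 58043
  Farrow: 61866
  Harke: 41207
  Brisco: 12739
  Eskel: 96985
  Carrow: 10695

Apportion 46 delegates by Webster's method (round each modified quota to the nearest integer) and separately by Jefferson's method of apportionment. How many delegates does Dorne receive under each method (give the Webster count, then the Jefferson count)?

9 and 10

Webster: Dorne 9, Farrow 10, Harke 7, Brisco 2, Eskel 16, Carrow 2.
Jefferson: Dorne 10, Farrow 10, Harke 7, Brisco 2, Eskel 16, Carrow 1.
Dorne gets 9 under Webster and 10 under Jefferson.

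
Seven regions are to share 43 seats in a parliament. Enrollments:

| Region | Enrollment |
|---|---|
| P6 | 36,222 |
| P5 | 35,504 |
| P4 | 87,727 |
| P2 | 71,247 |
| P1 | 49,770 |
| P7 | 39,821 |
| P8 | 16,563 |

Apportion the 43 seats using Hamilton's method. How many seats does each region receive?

P6: 5, P5: 5, P4: 11, P2: 9, P1: 6, P7: 5, P8: 2

Total 336854; standard divisor 336854/43 ≈ 7833.814.
Standard quotas: P6 4.6238, P5 4.5321, P4 11.1985, P2 9.0948, P1 6.3532, P7 5.0832, P8 2.1143.
Lower quotas: P6 4, P5 4, P4 11, P2 9, P1 6, P7 5, P8 2 (sum 41, leaving 2 seats).
Remainders in descending order: P6 0.6238, P5 0.5321, P1 0.3532, P4 0.1985, P8 0.1143, P2 0.0948, P7 0.0832.
Largest remainders: P6, P5 receive the extra seats.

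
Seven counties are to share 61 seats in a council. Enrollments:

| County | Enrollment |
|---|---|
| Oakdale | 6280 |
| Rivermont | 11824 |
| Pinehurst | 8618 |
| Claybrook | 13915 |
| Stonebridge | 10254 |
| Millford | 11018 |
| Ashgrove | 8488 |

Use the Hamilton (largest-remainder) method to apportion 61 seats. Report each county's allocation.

The standard divisor is 70397/61 ≈ 1154.049.
Standard quotas: Oakdale 5.4417, Rivermont 10.2457, Pinehurst 7.4676, Claybrook 12.0575, Stonebridge 8.8852, Millford 9.5473, Ashgrove 7.3550.
Lower quotas: Oakdale 5, Rivermont 10, Pinehurst 7, Claybrook 12, Stonebridge 8, Millford 9, Ashgrove 7 (sum 58, leaving 3 seats).
Remainders in descending order: Stonebridge 0.8852, Millford 0.5473, Pinehurst 0.4676, Oakdale 0.4417, Ashgrove 0.3550, Rivermont 0.2457, Claybrook 0.0575.
Largest remainders: Stonebridge, Millford, Pinehurst receive the extra seats.

Oakdale: 5, Rivermont: 10, Pinehurst: 8, Claybrook: 12, Stonebridge: 9, Millford: 10, Ashgrove: 7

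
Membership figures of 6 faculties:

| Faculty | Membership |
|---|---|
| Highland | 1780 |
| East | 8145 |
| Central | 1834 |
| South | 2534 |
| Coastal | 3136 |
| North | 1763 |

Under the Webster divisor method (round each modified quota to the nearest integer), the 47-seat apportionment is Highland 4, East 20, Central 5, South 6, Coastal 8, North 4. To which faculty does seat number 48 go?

Priority for the next seat is population ÷ (current seats + 0.5).
Priorities: Highland 395.556, East 397.317, Central 333.455, South 389.846, Coastal 368.941, North 391.778.
Highest priority: East.

East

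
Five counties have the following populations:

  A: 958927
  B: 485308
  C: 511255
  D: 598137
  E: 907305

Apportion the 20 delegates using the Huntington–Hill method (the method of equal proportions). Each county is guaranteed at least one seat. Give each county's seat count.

With divisor 173871: modified quotas A 5.515, B 2.791, C 2.940, D 3.440, E 5.218.
Geometric-mean thresholds: A √(5·6)=5.477, B √(2·3)=2.449, C √(2·3)=2.449, D √(3·4)=3.464, E √(5·6)=5.477.
Each quota rounded against its threshold gives A 6, B 3, C 3, D 3, E 5 (total 20).

A: 6, B: 3, C: 3, D: 3, E: 5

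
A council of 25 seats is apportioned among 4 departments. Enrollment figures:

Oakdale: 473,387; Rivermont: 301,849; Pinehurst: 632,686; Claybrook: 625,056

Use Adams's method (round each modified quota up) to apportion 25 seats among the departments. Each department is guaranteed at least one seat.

Oakdale 6, Rivermont 4, Pinehurst 8, Claybrook 7

Standard divisor 2032978/25 ≈ 81319.12; standard quotas: Oakdale 5.821, Rivermont 3.712, Pinehurst 7.780, Claybrook 7.686.
Rounding up gives 6, 4, 8, 8 = 26 seats, so the divisor must be adjusted.
With modified divisor 89800: modified quotas Oakdale 5.272, Rivermont 3.361, Pinehurst 7.046, Claybrook 6.961.
Rounding up: Oakdale 6, Rivermont 4, Pinehurst 8, Claybrook 7 (total 25).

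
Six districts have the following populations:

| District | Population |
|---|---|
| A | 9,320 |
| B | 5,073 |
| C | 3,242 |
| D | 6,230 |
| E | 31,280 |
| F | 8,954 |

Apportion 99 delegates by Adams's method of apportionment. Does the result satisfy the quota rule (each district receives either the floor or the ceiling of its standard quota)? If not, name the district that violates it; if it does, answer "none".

E

Standard quotas: A 14.395, B 7.835, C 5.007, D 9.622, E 48.312, F 13.829.
Adams allocation: A 15, B 8, C 5, D 10, E 47, F 14.
E has quota 48.312 (lower 48, upper 49) but receives 47 — outside the quota interval.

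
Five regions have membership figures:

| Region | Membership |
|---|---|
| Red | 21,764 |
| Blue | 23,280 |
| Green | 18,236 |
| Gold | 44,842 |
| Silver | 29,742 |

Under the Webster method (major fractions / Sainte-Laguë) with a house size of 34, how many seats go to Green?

5

Standard divisor 137864/34 ≈ 4054.824; standard quotas: Red 5.367, Blue 5.741, Green 4.497, Gold 11.059, Silver 7.335.
Rounding to the nearest integer gives 5, 6, 4, 11, 7 = 33 seats, so the divisor must be adjusted.
With modified divisor 4000: modified quotas Red 5.441, Blue 5.820, Green 4.559, Gold 11.210, Silver 7.436.
Rounding to the nearest integer: Red 5, Blue 6, Green 5, Gold 11, Silver 7 (total 34).
Green receives 5.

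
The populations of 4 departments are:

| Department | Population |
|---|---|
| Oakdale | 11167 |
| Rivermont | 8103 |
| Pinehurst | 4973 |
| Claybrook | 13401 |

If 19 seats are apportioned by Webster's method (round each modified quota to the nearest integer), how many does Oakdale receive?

6

Standard divisor 37644/19 ≈ 1981.263; standard quotas: Oakdale 5.636, Rivermont 4.090, Pinehurst 2.510, Claybrook 6.764.
Rounding to the nearest integer gives 6, 4, 3, 7 = 20 seats, so the divisor must be adjusted.
With modified divisor 2010: modified quotas Oakdale 5.556, Rivermont 4.031, Pinehurst 2.474, Claybrook 6.667.
Rounding to the nearest integer: Oakdale 6, Rivermont 4, Pinehurst 2, Claybrook 7 (total 19).
Oakdale receives 6.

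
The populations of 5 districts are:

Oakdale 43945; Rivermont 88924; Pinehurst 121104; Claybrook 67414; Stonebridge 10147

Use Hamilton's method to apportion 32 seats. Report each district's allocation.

Oakdale 4; Rivermont 9; Pinehurst 12; Claybrook 6; Stonebridge 1

Total 331534; standard divisor 331534/32 ≈ 10360.438.
Standard quotas: Oakdale 4.2416, Rivermont 8.5830, Pinehurst 11.6891, Claybrook 6.5069, Stonebridge 0.9794.
Lower quotas: Oakdale 4, Rivermont 8, Pinehurst 11, Claybrook 6, Stonebridge 0 (sum 29, leaving 3 seats).
Remainders in descending order: Stonebridge 0.9794, Pinehurst 0.6891, Rivermont 0.5830, Claybrook 0.5069, Oakdale 0.2416.
The surplus seats go to Stonebridge, Pinehurst, Rivermont.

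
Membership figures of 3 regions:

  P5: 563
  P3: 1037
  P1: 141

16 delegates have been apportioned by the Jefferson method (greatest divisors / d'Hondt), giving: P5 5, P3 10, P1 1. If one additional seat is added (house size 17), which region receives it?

P3

Priority for the next seat is population ÷ (current seats + 1).
Priorities: P5 93.833, P3 94.273, P1 70.500.
Highest priority: P3.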